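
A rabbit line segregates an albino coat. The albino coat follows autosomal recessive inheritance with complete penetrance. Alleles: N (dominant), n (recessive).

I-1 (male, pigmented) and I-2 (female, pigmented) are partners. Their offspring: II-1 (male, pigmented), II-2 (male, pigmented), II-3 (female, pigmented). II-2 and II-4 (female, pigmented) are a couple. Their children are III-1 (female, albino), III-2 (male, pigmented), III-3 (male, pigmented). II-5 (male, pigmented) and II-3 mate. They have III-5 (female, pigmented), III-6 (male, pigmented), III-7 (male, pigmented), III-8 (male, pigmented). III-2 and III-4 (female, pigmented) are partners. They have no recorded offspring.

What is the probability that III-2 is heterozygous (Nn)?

II-2 is pigmented so carries N and passed n to III-1 (nn), so II-2 is Nn.
II-4 is pigmented so carries N and passed n to III-1 (nn), so II-4 is Nn.
Their cross gives offspring ratios 1/4 NN : 1/2 Nn : 1/4 nn. Conditioning on III-2 being pigmented, P(Nn) = 1/2 / 3/4 = 2/3.

2/3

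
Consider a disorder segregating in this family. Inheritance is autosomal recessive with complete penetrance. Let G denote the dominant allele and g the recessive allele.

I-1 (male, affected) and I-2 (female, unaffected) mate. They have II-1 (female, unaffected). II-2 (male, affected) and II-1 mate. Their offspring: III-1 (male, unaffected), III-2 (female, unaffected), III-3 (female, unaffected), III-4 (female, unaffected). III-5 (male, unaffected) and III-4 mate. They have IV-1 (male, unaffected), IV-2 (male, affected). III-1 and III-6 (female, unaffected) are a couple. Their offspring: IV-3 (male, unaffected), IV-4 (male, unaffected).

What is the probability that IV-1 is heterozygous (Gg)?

III-5 is unaffected so carries G and passed g to IV-2 (gg), so III-5 is Gg.
III-4 is unaffected so carries G and received g from II-2 (gg), so III-4 is Gg.
Their cross gives offspring ratios 1/4 GG : 1/2 Gg : 1/4 gg. Conditioning on IV-1 being unaffected, P(Gg) = 1/2 / 3/4 = 2/3.

2/3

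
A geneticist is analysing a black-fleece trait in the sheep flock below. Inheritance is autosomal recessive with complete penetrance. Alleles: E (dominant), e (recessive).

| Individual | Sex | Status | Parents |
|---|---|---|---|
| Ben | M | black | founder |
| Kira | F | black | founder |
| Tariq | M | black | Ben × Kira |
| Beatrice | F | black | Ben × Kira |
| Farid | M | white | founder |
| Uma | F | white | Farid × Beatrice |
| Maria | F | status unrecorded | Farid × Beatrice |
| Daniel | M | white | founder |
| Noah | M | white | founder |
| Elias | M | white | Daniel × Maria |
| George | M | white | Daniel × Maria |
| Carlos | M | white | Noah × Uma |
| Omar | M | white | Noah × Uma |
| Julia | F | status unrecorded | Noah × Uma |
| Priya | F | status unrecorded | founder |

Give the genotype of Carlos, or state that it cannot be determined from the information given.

Carlos's phenotype allows EE or Ee, and no parent or child forces a single allele at both positions; consistent genotype assignments exist with Carlos as EE or Ee.

cannot be determined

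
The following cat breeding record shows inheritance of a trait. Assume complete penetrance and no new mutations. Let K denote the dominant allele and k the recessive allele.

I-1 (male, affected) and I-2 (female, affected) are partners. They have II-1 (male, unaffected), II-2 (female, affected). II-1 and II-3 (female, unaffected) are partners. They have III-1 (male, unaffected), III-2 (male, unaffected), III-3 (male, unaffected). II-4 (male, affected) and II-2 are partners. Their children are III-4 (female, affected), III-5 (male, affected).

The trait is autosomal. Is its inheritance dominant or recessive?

dominant

I-1 and I-2 are both affected yet have an unaffected child II-1. Under a recessive model two affected parents are homozygous and every child would be affected, so the trait cannot be recessive.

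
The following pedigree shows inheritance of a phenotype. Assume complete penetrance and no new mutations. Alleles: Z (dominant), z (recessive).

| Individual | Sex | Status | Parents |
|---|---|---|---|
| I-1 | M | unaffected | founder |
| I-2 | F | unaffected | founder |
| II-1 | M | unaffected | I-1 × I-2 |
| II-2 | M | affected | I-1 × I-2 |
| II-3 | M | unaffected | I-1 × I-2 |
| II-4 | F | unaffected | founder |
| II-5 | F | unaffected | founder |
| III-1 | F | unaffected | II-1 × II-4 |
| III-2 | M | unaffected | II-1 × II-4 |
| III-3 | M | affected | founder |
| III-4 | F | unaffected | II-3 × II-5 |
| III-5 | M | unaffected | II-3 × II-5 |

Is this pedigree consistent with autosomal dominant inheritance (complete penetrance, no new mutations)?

Under autosomal dominant, II-2 (affected, male) cannot arise from I-1 (unaffected) × I-2 (unaffected).

No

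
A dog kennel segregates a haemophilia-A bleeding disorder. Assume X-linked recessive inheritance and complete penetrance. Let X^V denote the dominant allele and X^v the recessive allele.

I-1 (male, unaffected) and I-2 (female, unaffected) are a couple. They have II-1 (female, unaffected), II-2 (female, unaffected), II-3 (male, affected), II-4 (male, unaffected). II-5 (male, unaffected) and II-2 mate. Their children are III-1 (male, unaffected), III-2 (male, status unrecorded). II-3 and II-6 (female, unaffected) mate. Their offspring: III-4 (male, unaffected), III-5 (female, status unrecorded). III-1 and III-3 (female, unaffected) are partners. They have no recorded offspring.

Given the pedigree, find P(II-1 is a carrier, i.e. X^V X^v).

I-1 is unaffected, so I-1 is X^V Y.
I-2 is unaffected so carries V and passed v to II-3 (X^v Y), so I-2 is X^V X^v.
Their cross gives offspring ratios 1/2 X^V X^V : 1/2 X^V X^v. Conditioning on II-1 being unaffected, P(X^V X^v) = 1/2 / 1 = 1/2.

1/2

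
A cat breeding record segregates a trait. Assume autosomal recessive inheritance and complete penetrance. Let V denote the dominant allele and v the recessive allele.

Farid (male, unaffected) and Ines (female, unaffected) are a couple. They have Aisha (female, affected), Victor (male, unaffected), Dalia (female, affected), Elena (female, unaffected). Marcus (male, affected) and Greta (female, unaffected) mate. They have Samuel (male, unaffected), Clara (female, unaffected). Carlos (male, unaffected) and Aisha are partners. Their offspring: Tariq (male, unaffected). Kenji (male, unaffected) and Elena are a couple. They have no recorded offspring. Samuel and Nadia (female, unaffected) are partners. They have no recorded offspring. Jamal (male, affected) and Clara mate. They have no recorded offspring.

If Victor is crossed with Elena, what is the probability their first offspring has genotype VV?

Farid is unaffected so carries V and passed v to Aisha (vv), so Farid is Vv.
Ines is unaffected so carries V and passed v to Aisha (vv), so Ines is Vv.
Victor is an unaffected offspring of Farid (Vv) × Ines (Vv), whose cross gives 1/4 VV : 1/2 Vv : 1/4 vv; conditioning on being unaffected, Victor is VV with probability 1/3, Vv with probability 2/3.
Elena is an unaffected offspring of Farid (Vv) × Ines (Vv), whose cross gives 1/4 VV : 1/2 Vv : 1/4 vv; conditioning on being unaffected, Elena is VV with probability 1/3, Vv with probability 2/3.
Summing over parental genotype combinations, P(offspring has genotype VV) = 1/9·1 + 2/9·1/2 + 2/9·1/2 + 4/9·1/4 = 4/9.

4/9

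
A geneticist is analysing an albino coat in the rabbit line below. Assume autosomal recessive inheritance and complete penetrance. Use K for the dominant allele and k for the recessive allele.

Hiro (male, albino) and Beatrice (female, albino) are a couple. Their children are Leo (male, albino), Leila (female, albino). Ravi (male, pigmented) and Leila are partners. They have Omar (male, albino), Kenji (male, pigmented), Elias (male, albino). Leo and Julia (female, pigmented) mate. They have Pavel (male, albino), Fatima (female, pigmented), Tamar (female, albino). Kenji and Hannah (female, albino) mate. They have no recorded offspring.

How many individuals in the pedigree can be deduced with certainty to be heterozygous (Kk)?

Obligate heterozygotes: Ravi is pigmented so carries K and passed k to Omar (kk), so Ravi is Kk; Julia is pigmented so carries K and passed k to Pavel (kk), so Julia is Kk; Kenji is pigmented so carries K and received k from Leila (kk), so Kenji is Kk; Fatima is pigmented so carries K and received k from Leo (kk), so Fatima is Kk.
Every other individual is either homozygous by phenotype or has at least one consistent homozygous assignment, so the count is 4.

4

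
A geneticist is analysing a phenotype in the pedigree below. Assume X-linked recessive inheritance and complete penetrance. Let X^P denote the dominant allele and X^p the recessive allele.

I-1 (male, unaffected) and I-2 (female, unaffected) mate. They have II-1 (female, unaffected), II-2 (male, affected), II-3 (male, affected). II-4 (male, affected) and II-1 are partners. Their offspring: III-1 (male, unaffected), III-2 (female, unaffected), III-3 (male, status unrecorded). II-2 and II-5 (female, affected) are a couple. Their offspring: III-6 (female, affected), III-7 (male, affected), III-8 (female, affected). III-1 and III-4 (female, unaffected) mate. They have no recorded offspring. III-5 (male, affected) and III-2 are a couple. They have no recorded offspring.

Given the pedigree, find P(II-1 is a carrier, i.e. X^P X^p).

I-1 is unaffected, so I-1 is X^P Y.
I-2 is unaffected so carries P and passed p to II-2 (X^p Y), so I-2 is X^P X^p.
Their cross gives offspring ratios 1/2 X^P X^P : 1/2 X^P X^p. Conditioning on II-1 being unaffected, P(X^P X^p) = 1/2 / 1 = 1/2 before taking II-1's own offspring into account.
II-4 is affected, so II-4 is X^p Y.
Now use II-1's offspring. Probability of each recorded status — unaffected son III-1: 1/2 if II-1 is X^P X^p, 1 if X^P X^P; unaffected daughter III-2: 1/2 if II-1 is X^P X^p, 1 if X^P X^P. (III-3: equally likely either way, so uninformative.)
Bayes: P(X^P X^p) = 1/2·1/4 / (1/2·1/4 + 1/2·1) = 1/5.

1/5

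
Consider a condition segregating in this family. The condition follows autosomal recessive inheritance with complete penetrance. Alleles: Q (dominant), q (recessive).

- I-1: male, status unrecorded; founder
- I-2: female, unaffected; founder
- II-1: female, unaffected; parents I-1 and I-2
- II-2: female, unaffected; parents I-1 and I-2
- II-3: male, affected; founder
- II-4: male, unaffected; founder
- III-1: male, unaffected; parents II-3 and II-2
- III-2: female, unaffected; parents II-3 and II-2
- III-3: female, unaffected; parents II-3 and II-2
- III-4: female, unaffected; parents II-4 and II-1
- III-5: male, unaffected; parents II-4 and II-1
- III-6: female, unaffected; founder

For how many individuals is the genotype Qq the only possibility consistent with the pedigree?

Obligate heterozygotes: III-1 is unaffected so carries Q and received q from II-3 (qq), so III-1 is Qq; III-2 is unaffected so carries Q and received q from II-3 (qq), so III-2 is Qq; III-3 is unaffected so carries Q and received q from II-3 (qq), so III-3 is Qq.
Every other individual is either homozygous by phenotype or has at least one consistent homozygous assignment, so the count is 3.

3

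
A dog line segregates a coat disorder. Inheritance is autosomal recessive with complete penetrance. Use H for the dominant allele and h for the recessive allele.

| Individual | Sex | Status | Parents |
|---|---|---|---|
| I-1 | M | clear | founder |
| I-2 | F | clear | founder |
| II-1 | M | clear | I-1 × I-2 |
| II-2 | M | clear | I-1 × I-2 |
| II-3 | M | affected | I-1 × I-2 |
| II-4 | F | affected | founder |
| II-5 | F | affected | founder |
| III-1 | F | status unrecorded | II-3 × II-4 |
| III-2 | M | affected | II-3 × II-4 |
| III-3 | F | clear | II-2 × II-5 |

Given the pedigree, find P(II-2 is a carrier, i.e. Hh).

I-1 is clear so carries H and passed h to II-3 (hh), so I-1 is Hh.
I-2 is clear so carries H and passed h to II-3 (hh), so I-2 is Hh.
Their cross gives offspring ratios 1/4 HH : 1/2 Hh : 1/4 hh. Conditioning on II-2 being clear, P(Hh) = 1/2 / 3/4 = 2/3 before taking II-2's own offspring into account.
II-5 is affected, so II-5 is hh.
Now use II-2's offspring. Probability of each recorded status — clear daughter III-3: 1/2 if II-2 is Hh, 1 if HH.
Bayes: P(Hh) = 2/3·1/2 / (2/3·1/2 + 1/3·1) = 1/2.

1/2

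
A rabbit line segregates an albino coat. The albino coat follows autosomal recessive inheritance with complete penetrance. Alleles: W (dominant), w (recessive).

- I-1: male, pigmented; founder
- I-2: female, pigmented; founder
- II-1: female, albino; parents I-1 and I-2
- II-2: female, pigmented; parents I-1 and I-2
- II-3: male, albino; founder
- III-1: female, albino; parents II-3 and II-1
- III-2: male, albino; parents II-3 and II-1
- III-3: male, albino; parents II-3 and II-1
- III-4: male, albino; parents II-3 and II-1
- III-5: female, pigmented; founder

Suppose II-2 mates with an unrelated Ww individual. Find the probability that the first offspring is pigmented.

5/6

I-1 is pigmented so carries W and passed w to II-1 (ww), so I-1 is Ww.
I-2 is pigmented so carries W and passed w to II-1 (ww), so I-2 is Ww.
II-2 is a pigmented offspring of I-1 (Ww) × I-2 (Ww), whose cross gives 1/4 WW : 1/2 Ww : 1/4 ww; conditioning on being pigmented, II-2 is WW with probability 1/3, Ww with probability 2/3.
Summing over parental genotype combinations, P(offspring is pigmented) = 1/3·1 + 2/3·3/4 = 5/6.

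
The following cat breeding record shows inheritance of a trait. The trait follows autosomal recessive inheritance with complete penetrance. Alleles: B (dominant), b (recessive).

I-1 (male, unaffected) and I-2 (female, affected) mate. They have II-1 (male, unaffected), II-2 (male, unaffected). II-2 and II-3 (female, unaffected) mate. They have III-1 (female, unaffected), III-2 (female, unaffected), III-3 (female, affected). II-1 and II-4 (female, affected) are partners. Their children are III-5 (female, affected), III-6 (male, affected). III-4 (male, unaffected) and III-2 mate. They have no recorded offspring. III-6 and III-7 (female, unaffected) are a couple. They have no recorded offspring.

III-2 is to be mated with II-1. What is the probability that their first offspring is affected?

1/6

II-2 is unaffected so carries B and received b from I-2 (bb), so II-2 is Bb.
II-3 is unaffected so carries B and passed b to III-3 (bb), so II-3 is Bb.
III-2 is an unaffected offspring of II-2 (Bb) × II-3 (Bb), whose cross gives 1/4 BB : 1/2 Bb : 1/4 bb; conditioning on being unaffected, III-2 is BB with probability 1/3, Bb with probability 2/3.
II-1 is unaffected so carries B and received b from I-2 (bb), so II-1 is Bb.
Summing over parental genotype combinations, P(offspring is affected) = 2/3·1/4 = 1/6.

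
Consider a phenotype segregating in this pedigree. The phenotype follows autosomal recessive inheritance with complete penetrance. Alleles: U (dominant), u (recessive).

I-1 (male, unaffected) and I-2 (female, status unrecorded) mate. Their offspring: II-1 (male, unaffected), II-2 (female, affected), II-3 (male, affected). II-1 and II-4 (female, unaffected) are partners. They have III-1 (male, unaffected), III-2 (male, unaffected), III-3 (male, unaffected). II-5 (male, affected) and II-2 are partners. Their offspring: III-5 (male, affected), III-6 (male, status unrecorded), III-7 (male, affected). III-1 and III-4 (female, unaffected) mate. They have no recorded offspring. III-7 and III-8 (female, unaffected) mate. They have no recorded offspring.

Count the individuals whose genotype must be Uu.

Obligate heterozygotes: I-1 is unaffected so carries U and passed u to II-2 (uu), so I-1 is Uu.
Every other individual is either homozygous by phenotype or has at least one consistent homozygous assignment, so the count is 1.

1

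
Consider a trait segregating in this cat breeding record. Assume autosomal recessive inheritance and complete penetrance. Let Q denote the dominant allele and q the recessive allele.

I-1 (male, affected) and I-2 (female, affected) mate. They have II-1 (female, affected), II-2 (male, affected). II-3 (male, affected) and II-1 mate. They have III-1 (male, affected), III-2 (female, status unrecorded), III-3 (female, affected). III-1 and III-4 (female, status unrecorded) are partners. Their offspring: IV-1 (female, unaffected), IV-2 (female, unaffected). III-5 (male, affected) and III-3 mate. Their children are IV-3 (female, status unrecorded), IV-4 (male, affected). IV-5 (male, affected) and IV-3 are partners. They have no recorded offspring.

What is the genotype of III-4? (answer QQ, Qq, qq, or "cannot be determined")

III-4's phenotype is unrecorded, and no parent or child forces a single allele at both positions; consistent genotype assignments exist with III-4 as QQ or Qq.

cannot be determined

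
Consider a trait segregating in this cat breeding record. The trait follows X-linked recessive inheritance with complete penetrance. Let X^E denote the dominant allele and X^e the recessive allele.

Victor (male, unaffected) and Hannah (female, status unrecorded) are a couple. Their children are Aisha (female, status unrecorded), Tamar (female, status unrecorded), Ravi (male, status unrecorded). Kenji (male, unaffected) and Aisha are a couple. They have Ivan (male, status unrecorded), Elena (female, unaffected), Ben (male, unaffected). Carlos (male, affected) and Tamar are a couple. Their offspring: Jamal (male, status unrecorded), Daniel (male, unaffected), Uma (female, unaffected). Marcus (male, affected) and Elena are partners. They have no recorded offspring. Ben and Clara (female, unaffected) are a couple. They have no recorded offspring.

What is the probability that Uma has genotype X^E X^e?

Uma is unaffected so carries E and received e from Carlos (X^e Y), so Uma is X^E X^e, giving P(X^E X^e) = 1.

1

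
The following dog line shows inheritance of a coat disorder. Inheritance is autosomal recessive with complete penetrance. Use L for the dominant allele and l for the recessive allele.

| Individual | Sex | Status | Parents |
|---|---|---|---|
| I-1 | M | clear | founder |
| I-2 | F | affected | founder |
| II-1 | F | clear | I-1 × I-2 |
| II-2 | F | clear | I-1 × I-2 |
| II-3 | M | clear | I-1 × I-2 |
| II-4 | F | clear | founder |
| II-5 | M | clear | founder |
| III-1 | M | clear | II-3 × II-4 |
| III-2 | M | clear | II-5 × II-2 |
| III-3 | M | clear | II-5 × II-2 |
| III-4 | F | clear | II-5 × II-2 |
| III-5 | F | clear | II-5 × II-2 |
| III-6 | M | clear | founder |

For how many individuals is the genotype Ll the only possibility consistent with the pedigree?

3

Obligate heterozygotes: II-1 is clear so carries L and received l from I-2 (ll), so II-1 is Ll; II-2 is clear so carries L and received l from I-2 (ll), so II-2 is Ll; II-3 is clear so carries L and received l from I-2 (ll), so II-3 is Ll.
Every other individual is either homozygous by phenotype or has at least one consistent homozygous assignment, so the count is 3.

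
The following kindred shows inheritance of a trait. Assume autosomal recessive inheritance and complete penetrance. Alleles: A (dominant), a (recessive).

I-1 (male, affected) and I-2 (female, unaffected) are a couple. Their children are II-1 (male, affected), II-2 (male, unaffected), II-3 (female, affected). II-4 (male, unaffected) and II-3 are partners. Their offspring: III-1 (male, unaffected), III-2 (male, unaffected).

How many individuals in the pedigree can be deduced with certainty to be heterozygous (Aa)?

Obligate heterozygotes: I-2 is unaffected so carries A and passed a to II-1 (aa), so I-2 is Aa; II-2 is unaffected so carries A and received a from I-1 (aa), so II-2 is Aa; III-1 is unaffected so carries A and received a from II-3 (aa), so III-1 is Aa; III-2 is unaffected so carries A and received a from II-3 (aa), so III-2 is Aa.
Every other individual is either homozygous by phenotype or has at least one consistent homozygous assignment, so the count is 4.

4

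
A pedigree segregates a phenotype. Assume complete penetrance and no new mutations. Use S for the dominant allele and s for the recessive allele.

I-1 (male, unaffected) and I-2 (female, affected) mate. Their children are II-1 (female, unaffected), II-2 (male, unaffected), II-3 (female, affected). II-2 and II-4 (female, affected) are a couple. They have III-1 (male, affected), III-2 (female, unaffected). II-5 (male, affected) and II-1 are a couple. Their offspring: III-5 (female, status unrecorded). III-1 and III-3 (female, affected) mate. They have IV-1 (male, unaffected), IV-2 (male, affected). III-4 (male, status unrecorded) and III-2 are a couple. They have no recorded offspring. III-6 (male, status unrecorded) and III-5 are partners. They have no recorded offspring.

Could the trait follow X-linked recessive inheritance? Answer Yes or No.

No

Under X-linked recessive, II-2 (unaffected, male) cannot arise from I-1 (unaffected) × I-2 (affected).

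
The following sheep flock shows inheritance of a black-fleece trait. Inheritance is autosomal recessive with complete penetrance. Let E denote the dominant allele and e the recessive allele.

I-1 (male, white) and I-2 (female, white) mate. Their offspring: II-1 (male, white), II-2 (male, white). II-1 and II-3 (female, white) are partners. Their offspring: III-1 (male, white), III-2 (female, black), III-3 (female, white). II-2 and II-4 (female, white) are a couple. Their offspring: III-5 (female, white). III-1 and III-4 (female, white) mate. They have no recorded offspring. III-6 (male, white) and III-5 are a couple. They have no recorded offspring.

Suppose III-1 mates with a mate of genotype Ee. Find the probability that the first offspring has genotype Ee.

II-1 is white so carries E and passed e to III-2 (ee), so II-1 is Ee.
II-3 is white so carries E and passed e to III-2 (ee), so II-3 is Ee.
III-1 is a white offspring of II-1 (Ee) × II-3 (Ee), whose cross gives 1/4 EE : 1/2 Ee : 1/4 ee; conditioning on being white, III-1 is EE with probability 1/3, Ee with probability 2/3.
Summing over parental genotype combinations, P(offspring has genotype Ee) = 1/3·1/2 + 2/3·1/2 = 1/2.

1/2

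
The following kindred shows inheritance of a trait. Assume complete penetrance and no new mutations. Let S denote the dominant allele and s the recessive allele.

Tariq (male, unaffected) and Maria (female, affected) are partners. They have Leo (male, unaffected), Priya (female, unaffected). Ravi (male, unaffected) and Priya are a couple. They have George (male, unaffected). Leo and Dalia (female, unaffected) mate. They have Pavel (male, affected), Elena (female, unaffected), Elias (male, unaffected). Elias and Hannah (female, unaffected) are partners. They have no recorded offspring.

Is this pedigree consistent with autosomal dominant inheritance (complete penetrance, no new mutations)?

No

Under autosomal dominant, Pavel (affected, male) cannot arise from Leo (unaffected) × Dalia (unaffected).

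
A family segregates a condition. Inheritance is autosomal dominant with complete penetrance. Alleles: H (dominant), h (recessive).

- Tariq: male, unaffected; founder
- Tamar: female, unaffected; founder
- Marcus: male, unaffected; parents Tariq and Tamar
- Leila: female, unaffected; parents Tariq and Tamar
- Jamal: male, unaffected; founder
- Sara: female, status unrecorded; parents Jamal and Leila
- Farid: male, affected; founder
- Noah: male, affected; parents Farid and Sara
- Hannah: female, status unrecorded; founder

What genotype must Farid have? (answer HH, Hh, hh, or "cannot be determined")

cannot be determined

Farid's phenotype allows HH or Hh, and no parent or child forces a single allele at both positions; consistent genotype assignments exist with Farid as HH or Hh.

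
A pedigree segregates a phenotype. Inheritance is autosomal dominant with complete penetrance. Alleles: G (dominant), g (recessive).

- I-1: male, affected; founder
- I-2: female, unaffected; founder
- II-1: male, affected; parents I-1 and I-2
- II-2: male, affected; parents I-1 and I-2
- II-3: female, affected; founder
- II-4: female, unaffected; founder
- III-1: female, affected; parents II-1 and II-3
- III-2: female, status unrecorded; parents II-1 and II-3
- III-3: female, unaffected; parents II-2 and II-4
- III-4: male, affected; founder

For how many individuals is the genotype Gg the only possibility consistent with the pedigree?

2

Obligate heterozygotes: II-1 is affected so carries G and received g from I-2 (gg), so II-1 is Gg; II-2 is affected so carries G and received g from I-2 (gg), so II-2 is Gg.
Every other individual is either homozygous by phenotype or has at least one consistent homozygous assignment, so the count is 2.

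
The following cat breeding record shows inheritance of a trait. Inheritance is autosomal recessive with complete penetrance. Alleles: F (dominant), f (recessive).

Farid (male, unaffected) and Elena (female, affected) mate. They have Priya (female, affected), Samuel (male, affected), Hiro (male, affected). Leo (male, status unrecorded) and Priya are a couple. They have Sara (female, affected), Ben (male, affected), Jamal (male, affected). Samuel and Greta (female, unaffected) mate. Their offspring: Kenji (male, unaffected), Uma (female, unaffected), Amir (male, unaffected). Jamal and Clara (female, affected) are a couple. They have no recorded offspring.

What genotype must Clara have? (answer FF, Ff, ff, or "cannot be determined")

Clara is affected, so Clara is ff.

ff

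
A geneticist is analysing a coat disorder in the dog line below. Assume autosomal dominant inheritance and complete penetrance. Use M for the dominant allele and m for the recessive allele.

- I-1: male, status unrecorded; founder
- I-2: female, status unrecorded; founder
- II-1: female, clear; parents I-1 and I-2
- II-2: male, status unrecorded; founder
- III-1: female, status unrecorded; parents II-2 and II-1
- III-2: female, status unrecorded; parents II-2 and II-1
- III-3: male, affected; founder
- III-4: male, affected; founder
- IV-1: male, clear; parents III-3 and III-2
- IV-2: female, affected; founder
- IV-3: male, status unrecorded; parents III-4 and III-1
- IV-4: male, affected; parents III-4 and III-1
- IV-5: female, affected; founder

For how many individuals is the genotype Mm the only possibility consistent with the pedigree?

1

Obligate heterozygotes: III-3 is affected so carries M and passed m to IV-1 (mm), so III-3 is Mm.
Every other individual is either homozygous by phenotype or has at least one consistent homozygous assignment, so the count is 1.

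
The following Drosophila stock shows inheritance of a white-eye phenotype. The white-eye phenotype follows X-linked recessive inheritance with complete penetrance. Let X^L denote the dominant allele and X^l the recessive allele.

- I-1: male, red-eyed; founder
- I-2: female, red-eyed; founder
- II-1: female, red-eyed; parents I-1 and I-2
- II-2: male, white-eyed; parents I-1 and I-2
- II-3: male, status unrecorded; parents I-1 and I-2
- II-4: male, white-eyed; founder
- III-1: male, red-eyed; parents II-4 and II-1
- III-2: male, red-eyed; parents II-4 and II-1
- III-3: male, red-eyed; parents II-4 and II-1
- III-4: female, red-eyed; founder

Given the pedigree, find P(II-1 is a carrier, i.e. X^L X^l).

1/9

I-1 is red-eyed, so I-1 is X^L Y.
I-2 is red-eyed so carries L and passed l to II-2 (X^l Y), so I-2 is X^L X^l.
Their cross gives offspring ratios 1/2 X^L X^L : 1/2 X^L X^l. Conditioning on II-1 being red-eyed, P(X^L X^l) = 1/2 / 1 = 1/2 before taking II-1's own offspring into account.
II-4 is white-eyed, so II-4 is X^l Y.
Now use II-1's offspring. Probability of each recorded status — red-eyed son III-1: 1/2 if II-1 is X^L X^l, 1 if X^L X^L; red-eyed son III-2: 1/2 if II-1 is X^L X^l, 1 if X^L X^L; red-eyed son III-3: 1/2 if II-1 is X^L X^l, 1 if X^L X^L.
Bayes: P(X^L X^l) = 1/2·1/8 / (1/2·1/8 + 1/2·1) = 1/9.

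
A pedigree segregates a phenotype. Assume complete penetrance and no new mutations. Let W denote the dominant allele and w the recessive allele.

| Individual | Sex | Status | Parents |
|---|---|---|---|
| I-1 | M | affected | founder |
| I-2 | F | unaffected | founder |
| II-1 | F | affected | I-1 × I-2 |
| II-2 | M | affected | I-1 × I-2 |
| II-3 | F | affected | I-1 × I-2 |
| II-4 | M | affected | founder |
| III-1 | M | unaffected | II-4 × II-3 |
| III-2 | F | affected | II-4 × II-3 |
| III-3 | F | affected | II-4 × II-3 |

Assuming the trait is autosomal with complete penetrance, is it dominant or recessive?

II-4 and II-3 are both affected yet have an unaffected child III-1. Under a recessive model two affected parents are homozygous and every child would be affected, so the trait cannot be recessive.

dominant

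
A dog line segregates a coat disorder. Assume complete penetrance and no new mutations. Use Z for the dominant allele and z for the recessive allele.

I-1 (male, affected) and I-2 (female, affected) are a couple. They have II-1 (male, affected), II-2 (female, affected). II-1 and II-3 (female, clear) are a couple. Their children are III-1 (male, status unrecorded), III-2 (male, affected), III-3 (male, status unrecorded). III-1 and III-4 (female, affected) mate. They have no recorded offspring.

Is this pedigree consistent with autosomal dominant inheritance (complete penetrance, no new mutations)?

Yes

A consistent assignment under autosomal dominant exists: I-1 ZZ, I-2 ZZ, II-1 ZZ, II-2 ZZ, II-3 zz, III-1 Zz, III-2 Zz, III-3 Zz, III-4 ZZ.
In this assignment every recorded phenotype matches its genotype and every non-founder's genotype is obtainable from its parents' genotypes, so the pedigree is consistent.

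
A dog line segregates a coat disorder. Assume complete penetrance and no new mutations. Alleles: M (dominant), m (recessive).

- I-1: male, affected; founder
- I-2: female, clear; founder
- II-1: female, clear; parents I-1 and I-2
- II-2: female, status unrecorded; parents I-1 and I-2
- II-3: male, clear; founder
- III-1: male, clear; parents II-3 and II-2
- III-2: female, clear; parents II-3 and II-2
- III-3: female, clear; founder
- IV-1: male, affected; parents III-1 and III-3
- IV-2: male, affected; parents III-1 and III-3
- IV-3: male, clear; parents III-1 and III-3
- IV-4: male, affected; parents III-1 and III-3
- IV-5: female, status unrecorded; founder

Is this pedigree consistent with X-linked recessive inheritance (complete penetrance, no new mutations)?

Yes

A consistent assignment under X-linked recessive exists: I-1 X^m Y, I-2 X^M X^M, II-1 X^M X^m, II-2 X^M X^m, II-3 X^M Y, III-1 X^M Y, III-2 X^M X^M, III-3 X^M X^m, IV-1 X^m Y, IV-2 X^m Y, IV-3 X^M Y, IV-4 X^m Y, IV-5 X^M X^M.
In this assignment every recorded phenotype matches its genotype and every non-founder's genotype is obtainable from its parents' genotypes, so the pedigree is consistent.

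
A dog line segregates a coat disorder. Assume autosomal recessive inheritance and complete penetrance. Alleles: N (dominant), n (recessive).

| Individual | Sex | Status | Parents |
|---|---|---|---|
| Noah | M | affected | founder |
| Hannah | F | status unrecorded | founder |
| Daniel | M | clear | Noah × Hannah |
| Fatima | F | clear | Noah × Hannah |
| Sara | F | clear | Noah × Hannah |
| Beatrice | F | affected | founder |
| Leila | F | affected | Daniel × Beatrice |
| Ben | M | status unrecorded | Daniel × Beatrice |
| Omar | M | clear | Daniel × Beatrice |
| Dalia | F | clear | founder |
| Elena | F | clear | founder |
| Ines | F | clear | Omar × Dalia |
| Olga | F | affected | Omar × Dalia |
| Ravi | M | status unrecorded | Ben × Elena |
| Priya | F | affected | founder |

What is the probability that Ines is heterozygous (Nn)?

Omar is clear so carries N and received n from Beatrice (nn), so Omar is Nn.
Dalia is clear so carries N and passed n to Olga (nn), so Dalia is Nn.
Their cross gives offspring ratios 1/4 NN : 1/2 Nn : 1/4 nn. Conditioning on Ines being clear, P(Nn) = 1/2 / 3/4 = 2/3.

2/3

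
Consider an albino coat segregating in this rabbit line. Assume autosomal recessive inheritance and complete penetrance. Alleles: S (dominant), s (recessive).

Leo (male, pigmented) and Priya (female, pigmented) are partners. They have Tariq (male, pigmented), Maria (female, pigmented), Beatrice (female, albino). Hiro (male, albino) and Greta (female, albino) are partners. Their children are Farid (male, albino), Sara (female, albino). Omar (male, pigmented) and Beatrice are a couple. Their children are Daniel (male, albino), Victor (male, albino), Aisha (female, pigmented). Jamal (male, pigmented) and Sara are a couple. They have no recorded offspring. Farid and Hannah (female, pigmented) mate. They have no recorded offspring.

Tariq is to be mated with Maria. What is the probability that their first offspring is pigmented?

Leo is pigmented so carries S and passed s to Beatrice (ss), so Leo is Ss.
Priya is pigmented so carries S and passed s to Beatrice (ss), so Priya is Ss.
Tariq is a pigmented offspring of Leo (Ss) × Priya (Ss), whose cross gives 1/4 SS : 1/2 Ss : 1/4 ss; conditioning on being pigmented, Tariq is SS with probability 1/3, Ss with probability 2/3.
Maria is a pigmented offspring of Leo (Ss) × Priya (Ss), whose cross gives 1/4 SS : 1/2 Ss : 1/4 ss; conditioning on being pigmented, Maria is SS with probability 1/3, Ss with probability 2/3.
Summing over parental genotype combinations, P(offspring is pigmented) = 1/9·1 + 2/9·1 + 2/9·1 + 4/9·3/4 = 8/9.

8/9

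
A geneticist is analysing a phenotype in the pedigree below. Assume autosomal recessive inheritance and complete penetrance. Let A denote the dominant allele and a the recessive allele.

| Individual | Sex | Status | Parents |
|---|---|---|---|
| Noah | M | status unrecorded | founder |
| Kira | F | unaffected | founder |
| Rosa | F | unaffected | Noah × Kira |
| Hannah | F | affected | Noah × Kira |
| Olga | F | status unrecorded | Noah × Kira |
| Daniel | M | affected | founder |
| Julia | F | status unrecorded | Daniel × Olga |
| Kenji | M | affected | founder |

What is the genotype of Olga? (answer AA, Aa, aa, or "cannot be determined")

Olga's phenotype is unrecorded, and no parent or child forces a single allele at both positions; consistent genotype assignments exist with Olga as AA or Aa or aa.

cannot be determined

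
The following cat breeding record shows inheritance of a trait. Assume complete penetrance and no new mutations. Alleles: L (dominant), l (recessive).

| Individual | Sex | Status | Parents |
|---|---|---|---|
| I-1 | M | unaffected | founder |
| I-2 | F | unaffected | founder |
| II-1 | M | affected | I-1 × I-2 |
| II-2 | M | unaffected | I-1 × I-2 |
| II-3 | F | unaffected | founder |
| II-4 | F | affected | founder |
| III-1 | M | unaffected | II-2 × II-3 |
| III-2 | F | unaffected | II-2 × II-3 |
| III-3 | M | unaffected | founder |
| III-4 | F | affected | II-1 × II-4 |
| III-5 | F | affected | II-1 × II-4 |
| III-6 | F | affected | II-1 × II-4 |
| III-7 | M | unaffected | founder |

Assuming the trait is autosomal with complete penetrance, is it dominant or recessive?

recessive

I-1 and I-2 are both unaffected yet have an affected child II-1. Under dominance, an affected child requires at least one affected parent, so the trait cannot be dominant.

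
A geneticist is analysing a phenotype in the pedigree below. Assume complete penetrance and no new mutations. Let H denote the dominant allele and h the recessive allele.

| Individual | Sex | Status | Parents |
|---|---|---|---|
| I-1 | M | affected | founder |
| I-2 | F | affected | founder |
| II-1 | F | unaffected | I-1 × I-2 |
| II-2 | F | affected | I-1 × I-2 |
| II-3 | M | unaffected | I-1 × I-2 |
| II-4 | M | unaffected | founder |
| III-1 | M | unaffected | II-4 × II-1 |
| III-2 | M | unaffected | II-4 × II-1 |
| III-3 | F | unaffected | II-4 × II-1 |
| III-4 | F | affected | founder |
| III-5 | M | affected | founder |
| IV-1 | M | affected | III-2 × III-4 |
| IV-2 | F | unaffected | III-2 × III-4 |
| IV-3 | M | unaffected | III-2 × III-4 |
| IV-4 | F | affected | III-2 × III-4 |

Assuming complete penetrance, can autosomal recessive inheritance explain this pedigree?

Under autosomal recessive, II-1 (unaffected, female) cannot arise from I-1 (affected) × I-2 (affected).

No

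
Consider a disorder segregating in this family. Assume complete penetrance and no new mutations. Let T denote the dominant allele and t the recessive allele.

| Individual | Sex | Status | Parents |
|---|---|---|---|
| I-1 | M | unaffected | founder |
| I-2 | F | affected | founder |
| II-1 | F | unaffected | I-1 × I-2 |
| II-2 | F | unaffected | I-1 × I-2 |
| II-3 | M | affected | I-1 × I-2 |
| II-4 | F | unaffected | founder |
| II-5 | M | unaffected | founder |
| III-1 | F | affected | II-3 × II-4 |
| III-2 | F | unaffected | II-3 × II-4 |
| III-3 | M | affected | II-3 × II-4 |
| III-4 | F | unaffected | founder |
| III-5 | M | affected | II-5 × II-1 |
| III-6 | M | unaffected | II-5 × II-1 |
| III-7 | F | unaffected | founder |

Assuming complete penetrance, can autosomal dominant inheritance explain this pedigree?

Under autosomal dominant, III-5 (affected, male) cannot arise from II-5 (unaffected) × II-1 (unaffected).

No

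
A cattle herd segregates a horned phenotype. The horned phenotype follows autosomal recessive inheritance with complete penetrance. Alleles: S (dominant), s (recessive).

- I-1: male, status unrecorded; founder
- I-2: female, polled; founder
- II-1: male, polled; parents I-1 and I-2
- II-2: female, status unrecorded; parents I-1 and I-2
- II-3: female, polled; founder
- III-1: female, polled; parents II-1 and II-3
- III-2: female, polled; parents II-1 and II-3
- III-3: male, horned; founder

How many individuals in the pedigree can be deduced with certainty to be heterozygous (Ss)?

No individual's genotype is forced to Ss by the pedigree, so the count is 0.

0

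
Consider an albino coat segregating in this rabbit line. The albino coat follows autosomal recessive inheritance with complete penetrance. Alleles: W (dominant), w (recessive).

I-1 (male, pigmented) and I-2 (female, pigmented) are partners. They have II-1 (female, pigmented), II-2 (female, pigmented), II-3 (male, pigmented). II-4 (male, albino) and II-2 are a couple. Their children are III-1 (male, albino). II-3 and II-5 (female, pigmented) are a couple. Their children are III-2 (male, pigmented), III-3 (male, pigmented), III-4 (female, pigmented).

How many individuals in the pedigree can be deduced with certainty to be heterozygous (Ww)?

Obligate heterozygotes: II-2 is pigmented so carries W and passed w to III-1 (ww), so II-2 is Ww.
Every other individual is either homozygous by phenotype or has at least one consistent homozygous assignment, so the count is 1.

1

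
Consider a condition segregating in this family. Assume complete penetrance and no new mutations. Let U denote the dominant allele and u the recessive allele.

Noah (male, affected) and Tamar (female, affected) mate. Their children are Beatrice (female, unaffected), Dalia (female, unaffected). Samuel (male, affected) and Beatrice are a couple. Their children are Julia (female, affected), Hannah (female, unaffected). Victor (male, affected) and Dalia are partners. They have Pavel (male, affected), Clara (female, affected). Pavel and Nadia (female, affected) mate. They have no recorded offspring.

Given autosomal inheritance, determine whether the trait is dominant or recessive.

dominant

Noah and Tamar are both affected yet have an unaffected child Beatrice. Under a recessive model two affected parents are homozygous and every child would be affected, so the trait cannot be recessive.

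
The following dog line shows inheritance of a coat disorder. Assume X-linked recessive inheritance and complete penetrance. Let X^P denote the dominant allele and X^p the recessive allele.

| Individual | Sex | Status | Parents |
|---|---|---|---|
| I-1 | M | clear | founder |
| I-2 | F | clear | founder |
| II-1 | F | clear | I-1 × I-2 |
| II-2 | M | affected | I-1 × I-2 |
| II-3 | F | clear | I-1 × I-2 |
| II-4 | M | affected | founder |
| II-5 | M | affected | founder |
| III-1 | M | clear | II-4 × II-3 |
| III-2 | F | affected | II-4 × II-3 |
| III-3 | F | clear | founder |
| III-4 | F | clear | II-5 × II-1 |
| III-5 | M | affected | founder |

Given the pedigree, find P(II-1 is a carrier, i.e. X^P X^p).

1/3

I-1 is clear, so I-1 is X^P Y.
I-2 is clear so carries P and passed p to II-2 (X^p Y), so I-2 is X^P X^p.
Their cross gives offspring ratios 1/2 X^P X^P : 1/2 X^P X^p. Conditioning on II-1 being clear, P(X^P X^p) = 1/2 / 1 = 1/2 before taking II-1's own offspring into account.
II-5 is affected, so II-5 is X^p Y.
Now use II-1's offspring. Probability of each recorded status — clear daughter III-4: 1/2 if II-1 is X^P X^p, 1 if X^P X^P.
Bayes: P(X^P X^p) = 1/2·1/2 / (1/2·1/2 + 1/2·1) = 1/3.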